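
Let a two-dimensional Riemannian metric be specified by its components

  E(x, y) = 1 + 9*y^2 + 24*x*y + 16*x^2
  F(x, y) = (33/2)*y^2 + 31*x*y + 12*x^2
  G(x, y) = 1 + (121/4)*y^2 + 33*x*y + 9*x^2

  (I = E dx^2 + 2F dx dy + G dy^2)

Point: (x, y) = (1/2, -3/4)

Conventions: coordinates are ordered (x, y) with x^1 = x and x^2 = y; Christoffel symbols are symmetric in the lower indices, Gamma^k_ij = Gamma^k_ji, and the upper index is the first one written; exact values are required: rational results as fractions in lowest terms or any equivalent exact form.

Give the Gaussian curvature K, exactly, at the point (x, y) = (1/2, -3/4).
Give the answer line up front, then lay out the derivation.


Answer: K = 53248/259081

E = 17/16, F = 21/32, G = 505/64, EG - F^2 = 509/64 at the point
E_x = -2, E_y = -3/2, F_x = -45/4, F_y = -37/4, G_x = -63/4, G_y = -231/8
E_yy = 18, F_xy = 31, G_xx = 18
The intrinsic route: Brioschi's K = (det M1 - det M2)/(EG - F^2)^2.
M1 = [[-E_yy/2 + F_xy - G_xx/2, E_x/2, F_x - E_y/2], [F_y - G_x/2, E, F], [G_y/2, F, G]] = [[13, -1, -21/2], [-11/8, 17/16, 21/32], [-231/16, 21/32, 505/64]]; det M1 = -3173/64
M2 = [[0, E_y/2, G_x/2], [E_y/2, E, F], [G_x/2, F, G]] = [[0, -3/4, -63/8], [-3/4, 17/16, 21/32], [-63/8, 21/32, 505/64]]; det M2 = -4005/64
det M1 - det M2 = 13; K = 13 / (509/64)^2 = 53248/259081


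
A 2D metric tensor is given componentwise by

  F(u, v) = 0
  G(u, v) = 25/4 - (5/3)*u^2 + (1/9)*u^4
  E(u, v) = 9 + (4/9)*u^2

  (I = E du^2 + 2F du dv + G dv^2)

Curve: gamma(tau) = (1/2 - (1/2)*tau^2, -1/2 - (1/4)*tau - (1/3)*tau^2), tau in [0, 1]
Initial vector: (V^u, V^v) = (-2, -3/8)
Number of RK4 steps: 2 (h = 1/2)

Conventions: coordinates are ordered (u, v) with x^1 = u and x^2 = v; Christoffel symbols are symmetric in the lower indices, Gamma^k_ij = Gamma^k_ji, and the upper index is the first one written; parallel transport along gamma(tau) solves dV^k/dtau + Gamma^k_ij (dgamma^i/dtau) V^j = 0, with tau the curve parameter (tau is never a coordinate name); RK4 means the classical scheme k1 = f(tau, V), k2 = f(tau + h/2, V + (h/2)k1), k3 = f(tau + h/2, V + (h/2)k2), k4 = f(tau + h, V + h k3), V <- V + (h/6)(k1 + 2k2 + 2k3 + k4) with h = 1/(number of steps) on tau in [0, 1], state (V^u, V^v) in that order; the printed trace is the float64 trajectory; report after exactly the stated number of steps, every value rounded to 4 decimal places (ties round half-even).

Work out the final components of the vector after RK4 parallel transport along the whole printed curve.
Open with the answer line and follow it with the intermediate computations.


Answer: V^u = -2.0221, V^v = -0.2732

gamma'(tau) = (-tau, -1/4 - (2/3)*tau); f(tau, V)^k = -Gamma^k_ij(gamma(tau)) gamma'^i(tau) V^j; h = 1/2; intermediate values shown to 6 dp
curve data and Christoffel symbols at the stage parameters:
  tau = 0.000000: gamma = (0.500000, -0.500000), gamma' = (0.000000, -0.250000); Gamma_uuu = 0.024390, Gamma_uuv = 0.000000, Gamma_uvv = 0.088415, Gamma_vuu = 0.000000, Gamma_vuv = -0.137931, Gamma_vvv = 0.000000
  tau = 0.250000: gamma = (0.468750, -0.583333), gamma' = (-0.250000, -0.416667); Gamma_uuu = 0.022900, Gamma_uuv = 0.000000, Gamma_uvv = 0.083358, Gamma_vuu = 0.000000, Gamma_vuv = -0.128773, Gamma_vvv = 0.000000
  tau = 0.500000: gamma = (0.375000, -0.708333), gamma' = (-0.500000, -0.583333); Gamma_uuu = 0.018391, Gamma_uuv = 0.000000, Gamma_uvv = 0.067672, Gamma_vuu = 0.000000, Gamma_vuv = -0.101911, Gamma_vvv = 0.000000
  tau = 0.750000: gamma = (0.218750, -0.875000), gamma' = (-0.750000, -0.750000); Gamma_uuu = 0.010777, Gamma_uuv = 0.000000, Gamma_uvv = 0.040156, Gamma_vuu = 0.000000, Gamma_vuv = -0.058708, Gamma_vvv = 0.000000
  tau = 1.000000: gamma = (0.000000, -1.083333), gamma' = (-1.000000, -0.916667); Gamma_uuu = 0.000000, Gamma_uuv = 0.000000, Gamma_uvv = 0.000000, Gamma_vuu = 0.000000, Gamma_vuv = 0.000000, Gamma_vvv = 0.000000
step 0: V^u = -2.0000, V^v = -0.3750
step 1: k1 = (-0.008289, 0.068966), k2 = (-0.023888, 0.118939), k3 = (-0.023476, 0.118746), k4 = (-0.030958, 0.135677); V <- V + (h/6)(k1 + 2k2 + 2k3 + k4): V^u = -2.0112, V^v = -0.3183
step 2: k1 = (-0.031060, 0.135780), k2 = (-0.024883, 0.101417), k3 = (-0.025130, 0.101727), k4 = (0.000000, 0.000000); V <- V + (h/6)(k1 + 2k2 + 2k3 + k4): V^u = -2.0221, V^v = -0.2732


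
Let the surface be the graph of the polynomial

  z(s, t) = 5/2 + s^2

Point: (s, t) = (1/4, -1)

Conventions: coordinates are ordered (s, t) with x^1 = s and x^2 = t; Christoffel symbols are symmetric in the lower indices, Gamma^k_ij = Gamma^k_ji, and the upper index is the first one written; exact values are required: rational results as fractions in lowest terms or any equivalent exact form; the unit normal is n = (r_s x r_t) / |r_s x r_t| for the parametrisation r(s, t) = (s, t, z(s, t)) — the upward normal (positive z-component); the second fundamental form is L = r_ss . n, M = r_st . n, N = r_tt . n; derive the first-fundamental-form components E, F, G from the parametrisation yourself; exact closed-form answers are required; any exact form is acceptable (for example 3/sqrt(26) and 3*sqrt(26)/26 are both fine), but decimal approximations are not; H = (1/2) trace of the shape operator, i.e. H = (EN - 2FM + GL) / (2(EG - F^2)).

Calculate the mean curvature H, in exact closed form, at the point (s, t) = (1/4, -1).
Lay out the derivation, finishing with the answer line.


z_s = 1/2, z_t = 0, z_ss = 2, z_st = 0, z_tt = 0
E = 5/4, F = 0, G = 1; answer radicand W^2 = 5/4
unnormalised second-form numerators: l = 2, m = 0, n = 0; L = l/sqrt(5/4), and similarly M = m/sqrt(W^2), N = n/sqrt(W^2)
H = (E*n - 2*F*m + G*l) / (2*(EG - F^2)*sqrt(W^2)); E*n - 2*F*m + G*l = 2, EG - F^2 = 5/4, so H = (4/5)/sqrt(5/4)

Answer: H = 8*sqrt(5)/25


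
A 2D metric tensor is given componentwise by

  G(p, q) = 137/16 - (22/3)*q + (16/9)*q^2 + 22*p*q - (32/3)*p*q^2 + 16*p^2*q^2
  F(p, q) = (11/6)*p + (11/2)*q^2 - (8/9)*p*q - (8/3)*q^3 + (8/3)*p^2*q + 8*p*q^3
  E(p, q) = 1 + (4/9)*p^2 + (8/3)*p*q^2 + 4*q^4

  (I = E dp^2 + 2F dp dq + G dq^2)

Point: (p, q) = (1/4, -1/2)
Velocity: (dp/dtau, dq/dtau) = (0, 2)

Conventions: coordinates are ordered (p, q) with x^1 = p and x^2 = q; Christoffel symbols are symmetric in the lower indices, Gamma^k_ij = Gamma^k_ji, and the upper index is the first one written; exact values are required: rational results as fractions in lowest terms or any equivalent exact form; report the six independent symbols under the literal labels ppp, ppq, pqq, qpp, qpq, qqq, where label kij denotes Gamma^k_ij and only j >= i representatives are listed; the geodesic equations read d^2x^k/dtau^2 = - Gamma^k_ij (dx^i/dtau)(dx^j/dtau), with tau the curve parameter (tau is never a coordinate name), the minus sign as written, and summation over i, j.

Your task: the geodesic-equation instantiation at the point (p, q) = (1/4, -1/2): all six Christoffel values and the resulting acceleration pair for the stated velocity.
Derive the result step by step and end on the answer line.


E = 13/9, F = 35/18, G = 1369/144 at the point
E_p = 8/9, E_q = -8/3, F_p = 11/18, F_q = -109/18, G_p = -35/3, G_q = -35/18
EG - F^2 = 1433/144;  g^inv = (144/1433) * [[1369/144, -35/18], [-35/18, 13/9]]
first-kind symbols [ij,l] = (1/2)(d_i g_jl + d_j g_il - d_l g_ij): [pp,p] = E_p/2 = 4/9, [pp,q] = F_p - E_q/2 = 35/18, [pq,p] = E_q/2 = -4/3, [pq,q] = G_p/2 = -35/6, [qq,p] = F_q - G_p/2 = -2/9, [qq,q] = G_q/2 = -35/36
Gamma^p_ij = (G*[ij,p] - F*[ij,q])/(EG - F^2), Gamma^q_ij = (E*[ij,q] - F*[ij,p])/(EG - F^2)
Gamma_ppp = 64/1433, Gamma_ppq = -192/1433, Gamma_pqq = -32/1433, Gamma_qpp = 280/1433, Gamma_qpq = -840/1433, Gamma_qqq = -140/1433
d^2p/dtau^2 = -(Gamma_ppp*(0)^2 + 2*Gamma_ppq*(0)*(2) + Gamma_pqq*(2)^2) = 128/1433
d^2q/dtau^2 = -(Gamma_qpp*(0)^2 + 2*Gamma_qpq*(0)*(2) + Gamma_qqq*(2)^2) = 560/1433

Answer: Gamma_ppp = 64/1433, Gamma_ppq = -192/1433, Gamma_pqq = -32/1433, Gamma_qpp = 280/1433, Gamma_qpq = -840/1433, Gamma_qqq = -140/1433; accelerations (d^2p/dtau^2, d^2q/dtau^2) = (128/1433, 560/1433)


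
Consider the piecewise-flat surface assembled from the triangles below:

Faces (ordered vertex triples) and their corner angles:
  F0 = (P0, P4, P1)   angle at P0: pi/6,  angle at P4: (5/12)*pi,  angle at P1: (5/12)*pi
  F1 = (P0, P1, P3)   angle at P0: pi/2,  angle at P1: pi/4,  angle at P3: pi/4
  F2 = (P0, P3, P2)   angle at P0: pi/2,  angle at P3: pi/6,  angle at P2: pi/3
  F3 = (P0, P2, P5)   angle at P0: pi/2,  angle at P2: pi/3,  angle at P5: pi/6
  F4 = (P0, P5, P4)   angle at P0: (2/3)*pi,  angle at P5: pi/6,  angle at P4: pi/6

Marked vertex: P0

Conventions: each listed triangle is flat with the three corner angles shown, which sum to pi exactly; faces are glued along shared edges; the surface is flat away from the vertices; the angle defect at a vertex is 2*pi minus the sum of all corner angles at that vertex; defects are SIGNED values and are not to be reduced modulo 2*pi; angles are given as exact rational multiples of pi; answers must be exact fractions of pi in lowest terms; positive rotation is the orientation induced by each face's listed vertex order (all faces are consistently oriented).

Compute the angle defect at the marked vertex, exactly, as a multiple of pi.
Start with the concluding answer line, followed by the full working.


Answer: defect(P0) = -pi/3

Sum of corner angles at P0: (7/3)*pi
defect = 2*pi - (7/3)*pi


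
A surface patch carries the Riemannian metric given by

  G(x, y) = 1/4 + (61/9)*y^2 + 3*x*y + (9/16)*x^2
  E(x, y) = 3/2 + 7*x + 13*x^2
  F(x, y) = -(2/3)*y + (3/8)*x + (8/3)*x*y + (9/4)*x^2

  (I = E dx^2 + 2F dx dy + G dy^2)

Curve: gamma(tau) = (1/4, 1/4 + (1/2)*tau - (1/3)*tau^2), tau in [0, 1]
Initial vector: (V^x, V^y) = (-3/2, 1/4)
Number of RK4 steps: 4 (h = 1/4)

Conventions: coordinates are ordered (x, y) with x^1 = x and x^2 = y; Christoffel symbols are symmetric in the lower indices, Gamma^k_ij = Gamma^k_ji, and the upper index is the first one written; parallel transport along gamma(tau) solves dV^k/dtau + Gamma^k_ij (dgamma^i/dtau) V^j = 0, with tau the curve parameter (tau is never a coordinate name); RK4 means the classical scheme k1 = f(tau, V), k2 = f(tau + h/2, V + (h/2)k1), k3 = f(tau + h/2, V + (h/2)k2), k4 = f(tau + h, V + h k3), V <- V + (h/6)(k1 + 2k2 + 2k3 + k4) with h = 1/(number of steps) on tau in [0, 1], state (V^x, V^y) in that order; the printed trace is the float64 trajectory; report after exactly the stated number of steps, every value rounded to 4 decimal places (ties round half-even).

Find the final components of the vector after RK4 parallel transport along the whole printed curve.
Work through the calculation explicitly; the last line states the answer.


gamma'(tau) = (0, 1/2 - (2/3)*tau); f(tau, V)^k = -Gamma^k_ij(gamma(tau)) gamma'^i(tau) V^j; h = 1/4; intermediate values shown to 6 dp
curve data and Christoffel symbols at the stage parameters:
  tau = 0.000000: gamma = (0.250000, 0.250000), gamma' = (0.000000, 0.500000); Gamma_xxx = 1.545386, Gamma_xxy = -0.033699, Gamma_xyy = -0.264117, Gamma_yxx = 2.013313, Gamma_yxy = 0.584115, Gamma_yyy = 2.378026
  tau = 0.125000: gamma = (0.250000, 0.307292), gamma' = (0.000000, 0.416667); Gamma_xxx = 1.564046, Gamma_xxy = -0.030387, Gamma_xyy = -0.273980, Gamma_yxx = 1.689864, Gamma_yxy = 0.526709, Gamma_yyy = 2.182317
  tau = 0.250000: gamma = (0.250000, 0.354167), gamma' = (0.000000, 0.333333); Gamma_xxx = 1.576086, Gamma_xxy = -0.027938, Gamma_xyy = -0.282407, Gamma_yxx = 1.481178, Gamma_yxy = 0.484261, Gamma_yyy = 2.028382
  tau = 0.375000: gamma = (0.250000, 0.390625), gamma' = (0.000000, 0.250000); Gamma_xxx = 1.583876, Gamma_xxy = -0.026218, Gamma_xyy = -0.289427, Gamma_yxx = 1.346153, Gamma_yxy = 0.454440, Gamma_yyy = 1.916729
  tau = 0.500000: gamma = (0.250000, 0.416667), gamma' = (0.000000, 0.166667); Gamma_xxx = 1.588747, Gamma_xxy = -0.025085, Gamma_xyy = -0.294724, Gamma_yxx = 1.261726, Gamma_yxy = 0.434809, Gamma_yyy = 1.841882
  tau = 0.625000: gamma = (0.250000, 0.432292), gamma' = (0.000000, 0.083333); Gamma_xxx = 1.591428, Gamma_xxy = -0.024442, Gamma_xyy = -0.298017, Gamma_yxx = 1.215251, Gamma_yxy = 0.423667, Gamma_yyy = 1.798967
  tau = 0.750000: gamma = (0.250000, 0.437500), gamma' = (0.000000, 0.000000); Gamma_xxx = 1.592285, Gamma_xxy = -0.024234, Gamma_xyy = -0.299134, Gamma_yxx = 1.200401, Gamma_yxy = 0.420056, Gamma_yyy = 1.784991
  tau = 0.875000: gamma = (0.250000, 0.432292), gamma' = (0.000000, -0.083333); Gamma_xxx = 1.591428, Gamma_xxy = -0.024442, Gamma_xyy = -0.298017, Gamma_yxx = 1.215251, Gamma_yxy = 0.423667, Gamma_yyy = 1.798967
  tau = 1.000000: gamma = (0.250000, 0.416667), gamma' = (0.000000, -0.166667); Gamma_xxx = 1.588747, Gamma_xxy = -0.025085, Gamma_xyy = -0.294724, Gamma_yxx = 1.261726, Gamma_yxy = 0.434809, Gamma_yyy = 1.841882
step 0: V^x = -1.5000, V^y = 0.2500
step 1: k1 = (0.007740, 0.140833), k2 = (0.011570, 0.085648), k3 = (0.010788, 0.091816), k4 = (0.011751, 0.057143); V <- V + (h/6)(k1 + 2k2 + 2k3 + k4): V^x = -1.4973, V^y = 0.2730
step 2: k1 = (0.011758, 0.057090), k2 = (0.010468, 0.035689), k3 = (0.010273, 0.036990), k4 = (0.007617, 0.021666); V <- V + (h/6)(k1 + 2k2 + 2k3 + k4): V^x = -1.4948, V^y = 0.2824
step 3: k1 = (0.007621, 0.021641), k2 = (0.004037, 0.010003), k3 = (0.004000, 0.010237), k4 = (0.000000, 0.000000); V <- V + (h/6)(k1 + 2k2 + 2k3 + k4): V^x = -1.4938, V^y = 0.2850
step 4: k1 = (0.000000, 0.000000), k2 = (-0.004034, -0.010019), k3 = (-0.004002, -0.010225), k4 = (-0.007623, -0.021632); V <- V + (h/6)(k1 + 2k2 + 2k3 + k4): V^x = -1.4948, V^y = 0.2824

Answer: V^x = -1.4948, V^y = 0.2824


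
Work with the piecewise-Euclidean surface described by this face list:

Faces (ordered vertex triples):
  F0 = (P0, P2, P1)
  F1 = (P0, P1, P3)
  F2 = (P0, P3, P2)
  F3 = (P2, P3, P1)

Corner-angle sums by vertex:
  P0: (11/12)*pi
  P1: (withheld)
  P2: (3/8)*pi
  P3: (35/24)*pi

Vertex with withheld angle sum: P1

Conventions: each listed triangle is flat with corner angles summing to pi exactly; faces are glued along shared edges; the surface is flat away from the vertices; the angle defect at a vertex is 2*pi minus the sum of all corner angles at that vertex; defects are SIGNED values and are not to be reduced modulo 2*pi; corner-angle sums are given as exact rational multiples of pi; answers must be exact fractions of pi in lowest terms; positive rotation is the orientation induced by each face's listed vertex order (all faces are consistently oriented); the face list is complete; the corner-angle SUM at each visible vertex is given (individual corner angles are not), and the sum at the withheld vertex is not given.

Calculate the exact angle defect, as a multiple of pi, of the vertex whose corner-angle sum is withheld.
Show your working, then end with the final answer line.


V = 4, E = 6, F = 4; chi = V - E + F = 2
Gauss-Bonnet: total defect = 2*pi*chi = 4*pi; visible defects sum to (13/4)*pi

Answer: defect(P1) = (3/4)*pi


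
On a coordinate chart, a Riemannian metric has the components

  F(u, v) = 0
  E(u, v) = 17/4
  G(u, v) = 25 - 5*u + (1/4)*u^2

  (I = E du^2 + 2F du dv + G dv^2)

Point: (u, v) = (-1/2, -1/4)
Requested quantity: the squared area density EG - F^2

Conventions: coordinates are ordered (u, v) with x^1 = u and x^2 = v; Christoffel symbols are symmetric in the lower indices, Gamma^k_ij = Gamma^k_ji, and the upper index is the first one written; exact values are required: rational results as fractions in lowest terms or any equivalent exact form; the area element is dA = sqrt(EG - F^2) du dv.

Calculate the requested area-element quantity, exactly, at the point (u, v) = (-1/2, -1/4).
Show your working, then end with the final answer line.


E = 17/4, F = 0, G = 441/16; EG - F^2 = 7497/64

Answer: EG - F^2 = 7497/64


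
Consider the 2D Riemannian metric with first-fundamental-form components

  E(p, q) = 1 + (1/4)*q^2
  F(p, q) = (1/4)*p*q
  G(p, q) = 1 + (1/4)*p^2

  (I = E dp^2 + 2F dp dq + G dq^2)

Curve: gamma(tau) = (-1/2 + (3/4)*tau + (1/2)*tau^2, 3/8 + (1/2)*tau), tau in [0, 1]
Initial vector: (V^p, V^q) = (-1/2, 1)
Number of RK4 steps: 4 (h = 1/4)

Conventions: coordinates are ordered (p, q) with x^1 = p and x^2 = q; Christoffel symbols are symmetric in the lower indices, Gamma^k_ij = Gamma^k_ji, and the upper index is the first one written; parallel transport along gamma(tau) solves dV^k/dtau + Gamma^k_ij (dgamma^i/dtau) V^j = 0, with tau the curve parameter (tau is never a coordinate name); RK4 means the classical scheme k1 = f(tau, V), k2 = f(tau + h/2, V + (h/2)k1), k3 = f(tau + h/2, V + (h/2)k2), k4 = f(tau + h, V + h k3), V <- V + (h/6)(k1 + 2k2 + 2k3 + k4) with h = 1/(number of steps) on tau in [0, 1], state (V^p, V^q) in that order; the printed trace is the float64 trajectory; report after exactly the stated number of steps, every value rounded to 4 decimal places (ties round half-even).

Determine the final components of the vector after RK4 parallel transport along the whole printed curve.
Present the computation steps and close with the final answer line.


gamma'(tau) = (3/4 + tau, 1/2); f(tau, V)^k = -Gamma^k_ij(gamma(tau)) gamma'^i(tau) V^j; h = 1/4; intermediate values shown to 6 dp
curve data and Christoffel symbols at the stage parameters:
  tau = 0.000000: gamma = (-0.500000, 0.375000), gamma' = (0.750000, 0.500000); Gamma_ppp = 0.000000, Gamma_ppq = 0.085409, Gamma_pqq = 0.000000, Gamma_qpp = 0.000000, Gamma_qpq = -0.113879, Gamma_qqq = 0.000000
  tau = 0.125000: gamma = (-0.398438, 0.437500), gamma' = (0.875000, 0.500000); Gamma_ppp = 0.000000, Gamma_ppq = 0.100571, Gamma_pqq = 0.000000, Gamma_qpp = 0.000000, Gamma_qpq = -0.091591, Gamma_qqq = 0.000000
  tau = 0.250000: gamma = (-0.281250, 0.500000), gamma' = (1.000000, 0.500000); Gamma_ppp = 0.000000, Gamma_ppq = 0.115497, Gamma_pqq = 0.000000, Gamma_qpp = 0.000000, Gamma_qpq = -0.064967, Gamma_qqq = 0.000000
  tau = 0.375000: gamma = (-0.148438, 0.562500), gamma' = (1.125000, 0.500000); Gamma_ppp = 0.000000, Gamma_ppq = 0.129655, Gamma_pqq = 0.000000, Gamma_qpp = 0.000000, Gamma_qpq = -0.034214, Gamma_qqq = 0.000000
  tau = 0.500000: gamma = (0.000000, 0.625000), gamma' = (1.250000, 0.500000); Gamma_ppp = 0.000000, Gamma_ppq = 0.142349, Gamma_pqq = 0.000000, Gamma_qpp = 0.000000, Gamma_qpq = 0.000000, Gamma_qqq = 0.000000
  tau = 0.625000: gamma = (0.164062, 0.687500), gamma' = (1.375000, 0.500000); Gamma_ppp = 0.000000, Gamma_ppq = 0.152792, Gamma_pqq = 0.000000, Gamma_qpp = 0.000000, Gamma_qpq = 0.036462, Gamma_qqq = 0.000000
  tau = 0.750000: gamma = (0.343750, 0.750000), gamma' = (1.500000, 0.500000); Gamma_ppp = 0.000000, Gamma_ppq = 0.160234, Gamma_pqq = 0.000000, Gamma_qpp = 0.000000, Gamma_qpq = 0.073440, Gamma_qqq = 0.000000
  tau = 0.875000: gamma = (0.539062, 0.812500), gamma' = (1.625000, 0.500000); Gamma_ppp = 0.000000, Gamma_ppq = 0.164117, Gamma_pqq = 0.000000, Gamma_qpp = 0.000000, Gamma_qpq = 0.108885, Gamma_qqq = 0.000000
  tau = 1.000000: gamma = (0.750000, 0.875000), gamma' = (1.750000, 0.500000); Gamma_ppp = 0.000000, Gamma_ppq = 0.164223, Gamma_pqq = 0.000000, Gamma_qpp = 0.000000, Gamma_qpq = 0.140762, Gamma_qqq = 0.000000
step 0: V^p = -0.5000, V^q = 1.0000
step 1: k1 = (-0.042705, 0.056940), k2 = (-0.063215, 0.057571), k3 = (-0.063093, 0.057460), k4 = (-0.087371, 0.049146); V <- V + (h/6)(k1 + 2k2 + 2k3 + k4): V^p = -0.5159, V^q = 1.0140
step 2: k1 = (-0.087320, 0.049117), k2 = (-0.114645, 0.030254), k3 = (-0.114080, 0.030104), k4 = (-0.143015, 0.000000); V <- V + (h/6)(k1 + 2k2 + 2k3 + k4): V^p = -0.5446, V^q = 1.0211
step 3: k1 = (-0.142925, 0.000000), k2 = (-0.171548, -0.040938), k3 = (-0.170200, -0.040616), k4 = (-0.195936, -0.089804); V <- V + (h/6)(k1 + 2k2 + 2k3 + k4): V^p = -0.5872, V^q = 1.0105
step 4: k1 = (-0.195840, -0.089760), k2 = (-0.216316, -0.143517), k3 = (-0.214314, -0.142189), k4 = (-0.227589, -0.195076); V <- V + (h/6)(k1 + 2k2 + 2k3 + k4): V^p = -0.6407, V^q = 0.9749

Answer: V^p = -0.6407, V^q = 0.9749


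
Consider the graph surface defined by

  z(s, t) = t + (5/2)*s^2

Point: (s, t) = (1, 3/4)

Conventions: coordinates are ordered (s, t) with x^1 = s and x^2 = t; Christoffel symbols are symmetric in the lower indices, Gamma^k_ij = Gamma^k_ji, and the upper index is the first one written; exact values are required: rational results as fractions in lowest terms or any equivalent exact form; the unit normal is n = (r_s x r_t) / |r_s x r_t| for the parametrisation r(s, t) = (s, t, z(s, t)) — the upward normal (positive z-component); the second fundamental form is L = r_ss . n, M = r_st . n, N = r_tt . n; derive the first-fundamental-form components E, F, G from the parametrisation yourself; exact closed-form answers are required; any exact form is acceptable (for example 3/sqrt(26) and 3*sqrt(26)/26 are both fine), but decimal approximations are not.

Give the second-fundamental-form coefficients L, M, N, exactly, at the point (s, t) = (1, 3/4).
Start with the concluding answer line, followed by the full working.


Answer: L = 5*sqrt(3)/9, M = 0, N = 0

z_s = 5, z_t = 1, z_ss = 5, z_st = 0, z_tt = 0
E = 26, F = 5, G = 2; answer radicand W^2 = 27
unnormalised second-form numerators: l = 5, m = 0, n = 0; L = l/sqrt(27), and similarly M = m/sqrt(W^2), N = n/sqrt(W^2)


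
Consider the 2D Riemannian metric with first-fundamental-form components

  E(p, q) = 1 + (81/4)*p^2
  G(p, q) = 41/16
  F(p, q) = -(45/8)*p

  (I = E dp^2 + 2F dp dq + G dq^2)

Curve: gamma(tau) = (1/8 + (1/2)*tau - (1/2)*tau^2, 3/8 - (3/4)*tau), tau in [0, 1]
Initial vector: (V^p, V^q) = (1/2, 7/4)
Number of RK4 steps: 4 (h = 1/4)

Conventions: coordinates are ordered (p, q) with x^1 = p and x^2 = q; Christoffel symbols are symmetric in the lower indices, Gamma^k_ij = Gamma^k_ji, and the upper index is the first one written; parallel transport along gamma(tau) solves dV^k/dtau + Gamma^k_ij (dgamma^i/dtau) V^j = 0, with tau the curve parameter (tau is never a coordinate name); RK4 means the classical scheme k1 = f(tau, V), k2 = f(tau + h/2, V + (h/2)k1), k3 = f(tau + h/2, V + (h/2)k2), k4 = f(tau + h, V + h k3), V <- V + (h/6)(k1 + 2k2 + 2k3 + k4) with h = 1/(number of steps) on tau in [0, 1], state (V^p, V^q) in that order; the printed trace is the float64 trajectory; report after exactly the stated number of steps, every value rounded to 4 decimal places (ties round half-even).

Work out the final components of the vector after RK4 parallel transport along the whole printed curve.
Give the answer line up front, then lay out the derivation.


Answer: V^p = 0.5000, V^q = 1.7500

gamma'(tau) = (1/2 - tau, -3/4); f(tau, V)^k = -Gamma^k_ij(gamma(tau)) gamma'^i(tau) V^j; h = 1/4; intermediate values shown to 6 dp
curve data and Christoffel symbols at the stage parameters:
  tau = 0.000000: gamma = (0.125000, 0.375000), gamma' = (0.500000, -0.750000); Gamma_ppp = 0.879240, Gamma_ppq = 0.000000, Gamma_pqq = 0.000000, Gamma_qpp = -1.953867, Gamma_qpq = 0.000000, Gamma_qqq = 0.000000
  tau = 0.125000: gamma = (0.179688, 0.281250), gamma' = (0.375000, -0.750000); Gamma_ppp = 1.131314, Gamma_ppq = 0.000000, Gamma_pqq = 0.000000, Gamma_qpp = -1.748891, Gamma_qpq = 0.000000, Gamma_qqq = 0.000000
  tau = 0.250000: gamma = (0.218750, 0.187500), gamma' = (0.250000, -0.750000); Gamma_ppp = 1.254338, Gamma_ppq = 0.000000, Gamma_pqq = 0.000000, Gamma_qpp = -1.592810, Gamma_qpq = 0.000000, Gamma_qqq = 0.000000
  tau = 0.375000: gamma = (0.242188, 0.093750), gamma' = (0.125000, -0.750000); Gamma_ppp = 1.307722, Gamma_ppq = 0.000000, Gamma_pqq = 0.000000, Gamma_qpp = -1.499896, Gamma_qpq = 0.000000, Gamma_qqq = 0.000000
  tau = 0.500000: gamma = (0.250000, 0.000000), gamma' = (0.000000, -0.750000); Gamma_ppp = 1.322449, Gamma_ppq = 0.000000, Gamma_pqq = 0.000000, Gamma_qpp = -1.469388, Gamma_qpq = 0.000000, Gamma_qqq = 0.000000
  tau = 0.625000: gamma = (0.242188, -0.093750), gamma' = (-0.125000, -0.750000); Gamma_ppp = 1.307722, Gamma_ppq = 0.000000, Gamma_pqq = 0.000000, Gamma_qpp = -1.499896, Gamma_qpq = 0.000000, Gamma_qqq = 0.000000
  tau = 0.750000: gamma = (0.218750, -0.187500), gamma' = (-0.250000, -0.750000); Gamma_ppp = 1.254338, Gamma_ppq = 0.000000, Gamma_pqq = 0.000000, Gamma_qpp = -1.592810, Gamma_qpq = 0.000000, Gamma_qqq = 0.000000
  tau = 0.875000: gamma = (0.179688, -0.281250), gamma' = (-0.375000, -0.750000); Gamma_ppp = 1.131314, Gamma_ppq = 0.000000, Gamma_pqq = 0.000000, Gamma_qpp = -1.748891, Gamma_qpq = 0.000000, Gamma_qqq = 0.000000
  tau = 1.000000: gamma = (0.125000, -0.375000), gamma' = (-0.500000, -0.750000); Gamma_ppp = 0.879240, Gamma_ppq = 0.000000, Gamma_pqq = 0.000000, Gamma_qpp = -1.953867, Gamma_qpq = 0.000000, Gamma_qqq = 0.000000
step 0: V^p = 0.5000, V^q = 1.7500
step 1: k1 = (-0.219810, 0.488467), k2 = (-0.200465, 0.309897), k3 = (-0.201491, 0.311483), k4 = (-0.140996, 0.179043); V <- V + (h/6)(k1 + 2k2 + 2k3 + k4): V^p = 0.4515, V^q = 1.8296
step 2: k1 = (-0.141574, 0.179777), k2 = (-0.070907, 0.081327), k3 = (-0.072351, 0.082983), k4 = (0.000000, 0.000000); V <- V + (h/6)(k1 + 2k2 + 2k3 + k4): V^p = 0.4336, V^q = 1.8508
step 3: k1 = (0.000000, 0.000000), k2 = (0.070884, -0.081301), k3 = (0.072332, -0.082962), k4 = (0.141651, -0.179875); V <- V + (h/6)(k1 + 2k2 + 2k3 + k4): V^p = 0.4515, V^q = 1.8296
step 4: k1 = (0.141574, -0.179776), k2 = (0.199041, -0.307695), k3 = (0.202088, -0.312407), k4 = (0.220686, -0.490413); V <- V + (h/6)(k1 + 2k2 + 2k3 + k4): V^p = 0.5000, V^q = 1.7500


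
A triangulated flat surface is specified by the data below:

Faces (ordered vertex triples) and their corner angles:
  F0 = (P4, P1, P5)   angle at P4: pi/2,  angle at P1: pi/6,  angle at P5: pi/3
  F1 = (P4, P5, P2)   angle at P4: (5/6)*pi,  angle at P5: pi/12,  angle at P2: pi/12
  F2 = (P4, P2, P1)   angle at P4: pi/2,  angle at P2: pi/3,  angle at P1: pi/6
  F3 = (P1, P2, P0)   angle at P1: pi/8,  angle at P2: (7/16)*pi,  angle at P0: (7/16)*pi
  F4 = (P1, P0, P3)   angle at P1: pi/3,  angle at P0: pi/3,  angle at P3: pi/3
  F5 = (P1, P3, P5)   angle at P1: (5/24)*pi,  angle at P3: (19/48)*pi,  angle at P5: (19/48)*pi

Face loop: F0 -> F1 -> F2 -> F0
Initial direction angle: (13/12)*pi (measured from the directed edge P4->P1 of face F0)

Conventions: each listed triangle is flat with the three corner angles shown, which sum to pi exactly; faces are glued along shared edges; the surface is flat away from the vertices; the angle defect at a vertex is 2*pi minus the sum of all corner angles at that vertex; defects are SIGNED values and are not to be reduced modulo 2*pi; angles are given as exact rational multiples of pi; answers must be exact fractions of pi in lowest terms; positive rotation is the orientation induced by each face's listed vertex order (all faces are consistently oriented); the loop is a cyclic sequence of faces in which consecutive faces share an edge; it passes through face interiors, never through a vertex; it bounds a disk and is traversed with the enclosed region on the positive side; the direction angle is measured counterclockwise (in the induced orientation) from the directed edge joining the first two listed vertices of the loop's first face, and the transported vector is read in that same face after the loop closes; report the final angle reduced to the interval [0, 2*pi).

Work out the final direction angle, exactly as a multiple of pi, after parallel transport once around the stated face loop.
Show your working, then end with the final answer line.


enclosed vertex P4: corner angles sum to (11/6)*pi, defect = 2*pi - (11/6)*pi = pi/6
final direction = starting direction + enclosed defect total, reduced mod 2*pi (induced orientation)
final angle = (13/12)*pi + pi/6 = (5/4)*pi (mod 2*pi)

Answer: final direction angle = (5/4)*pi


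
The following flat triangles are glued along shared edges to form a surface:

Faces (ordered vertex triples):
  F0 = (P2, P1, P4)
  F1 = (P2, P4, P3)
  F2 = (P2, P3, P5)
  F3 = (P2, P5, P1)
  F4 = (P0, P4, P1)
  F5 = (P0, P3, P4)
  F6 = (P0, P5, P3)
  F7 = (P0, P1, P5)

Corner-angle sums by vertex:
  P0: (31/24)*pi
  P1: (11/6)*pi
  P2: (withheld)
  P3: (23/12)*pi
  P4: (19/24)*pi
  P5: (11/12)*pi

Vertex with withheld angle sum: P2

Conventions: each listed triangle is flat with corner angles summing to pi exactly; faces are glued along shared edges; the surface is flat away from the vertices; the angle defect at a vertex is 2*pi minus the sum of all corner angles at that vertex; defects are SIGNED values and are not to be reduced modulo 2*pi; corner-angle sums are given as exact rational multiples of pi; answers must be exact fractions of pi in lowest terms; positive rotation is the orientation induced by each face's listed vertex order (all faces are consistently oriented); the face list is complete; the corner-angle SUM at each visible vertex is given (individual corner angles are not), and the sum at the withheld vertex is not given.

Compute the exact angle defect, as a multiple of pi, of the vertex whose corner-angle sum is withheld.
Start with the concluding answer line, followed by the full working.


Answer: defect(P2) = (3/4)*pi

V = 6, E = 12, F = 8; chi = V - E + F = 2
Gauss-Bonnet: total defect = 2*pi*chi = 4*pi; visible defects sum to (13/4)*pi


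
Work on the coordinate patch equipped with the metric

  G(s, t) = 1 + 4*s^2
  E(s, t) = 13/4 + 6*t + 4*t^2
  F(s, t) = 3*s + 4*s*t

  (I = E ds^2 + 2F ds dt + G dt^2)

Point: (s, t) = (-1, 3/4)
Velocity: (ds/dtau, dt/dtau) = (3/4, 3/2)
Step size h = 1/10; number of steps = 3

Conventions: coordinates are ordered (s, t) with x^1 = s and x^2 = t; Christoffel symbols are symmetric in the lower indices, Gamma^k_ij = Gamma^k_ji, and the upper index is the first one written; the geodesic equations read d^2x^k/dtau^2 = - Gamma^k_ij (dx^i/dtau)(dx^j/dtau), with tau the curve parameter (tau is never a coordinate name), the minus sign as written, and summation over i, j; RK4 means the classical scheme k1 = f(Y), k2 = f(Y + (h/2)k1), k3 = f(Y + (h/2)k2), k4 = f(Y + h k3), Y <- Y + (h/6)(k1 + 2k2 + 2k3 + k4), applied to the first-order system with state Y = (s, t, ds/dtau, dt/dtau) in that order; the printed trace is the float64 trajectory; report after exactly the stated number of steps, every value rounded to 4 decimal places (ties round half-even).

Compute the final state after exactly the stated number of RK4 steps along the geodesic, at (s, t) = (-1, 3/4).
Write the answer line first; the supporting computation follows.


Answer: s = -0.8144, t = 1.2226, ds/dtau = 0.5021, dt/dtau = 1.6321

f(Y) = (ds/dtau, dt/dtau, -Gamma^s_ij Y'^i Y'^j, -Gamma^t_ij Y'^i Y'^j) with the Gammas evaluated at the stage position; h = 0.100000; intermediate values shown to 6 dp
step 0: s = -1.0000, t = 0.7500, ds/dtau = 0.7500, dt/dtau = 1.5000
step 1:
  k1: at (s, t) = (-1.000000, 0.750000), (ds/dtau, dt/dtau) = (0.750000, 1.500000); Gamma_sss = 0.000000, Gamma_sst = 0.428571, Gamma_stt = 0.000000, Gamma_tss = 0.000000, Gamma_tst = -0.285714, Gamma_ttt = 0.000000; k1 = (0.750000, 1.500000, -0.964286, 0.642857)
  k2: at (s, t) = (-0.962500, 0.825000), (ds/dtau, dt/dtau) = (0.701786, 1.532143); Gamma_sss = 0.000000, Gamma_sst = 0.430677, Gamma_stt = 0.000000, Gamma_tss = 0.000000, Gamma_tst = -0.263192, Gamma_ttt = 0.000000; k2 = (0.701786, 1.532143, -0.926159, 0.565986)
  k3: at (s, t) = (-0.964911, 0.826607), (ds/dtau, dt/dtau) = (0.703692, 1.528299); Gamma_sss = 0.000000, Gamma_sst = 0.429975, Gamma_stt = 0.000000, Gamma_tss = 0.000000, Gamma_tst = -0.263152, Gamma_ttt = 0.000000; k3 = (0.703692, 1.528299, -0.924835, 0.566015)
  k4: at (s, t) = (-0.929631, 0.902830), (ds/dtau, dt/dtau) = (0.657517, 1.556601); Gamma_sss = 0.000000, Gamma_sst = 0.429746, Gamma_stt = 0.000000, Gamma_tss = 0.000000, Gamma_tst = -0.241710, Gamma_ttt = 0.000000; k4 = (0.657517, 1.556601, -0.879683, 0.494776)
  Y <- Y + (h/6)(k1 + 2k2 + 2k3 + k4): s = -0.9297, t = 0.9030, ds/dtau = 0.6576, dt/dtau = 1.5567
step 2:
  k1: at (s, t) = (-0.929692, 0.902958), (ds/dtau, dt/dtau) = (0.657567, 1.556694); Gamma_sss = 0.000000, Gamma_sst = 0.429719, Gamma_stt = 0.000000, Gamma_tss = 0.000000, Gamma_tst = -0.241692, Gamma_ttt = 0.000000; k1 = (0.657567, 1.556694, -0.879749, 0.494807)
  k2: at (s, t) = (-0.896814, 0.980793), (ds/dtau, dt/dtau) = (0.613580, 1.581434); Gamma_sss = 0.000000, Gamma_sst = 0.427365, Gamma_stt = 0.000000, Gamma_tss = 0.000000, Gamma_tst = -0.221440, Gamma_ttt = 0.000000; k2 = (0.613580, 1.581434, -0.829375, 0.429742)
  k3: at (s, t) = (-0.899013, 0.982030), (ds/dtau, dt/dtau) = (0.616099, 1.578181); Gamma_sss = 0.000000, Gamma_sst = 0.426803, Gamma_stt = 0.000000, Gamma_tss = 0.000000, Gamma_tst = -0.221533, Gamma_ttt = 0.000000; k3 = (0.616099, 1.578181, -0.829973, 0.430799)
  k4: at (s, t) = (-0.868082, 1.060776), (ds/dtau, dt/dtau) = (0.574570, 1.599774); Gamma_sss = 0.000000, Gamma_sst = 0.422834, Gamma_stt = 0.000000, Gamma_tss = 0.000000, Gamma_tst = -0.202706, Gamma_ttt = 0.000000; k4 = (0.574570, 1.599774, -0.777323, 0.372647)
  Y <- Y + (h/6)(k1 + 2k2 + 2k3 + k4): s = -0.8682, t = 1.0609, ds/dtau = 0.5746, dt/dtau = 1.5998
step 3:
  k1: at (s, t) = (-0.868167, 1.060886), (ds/dtau, dt/dtau) = (0.574638, 1.599836); Gamma_sss = 0.000000, Gamma_sst = 0.422806, Gamma_stt = 0.000000, Gamma_tss = 0.000000, Gamma_tst = -0.202700, Gamma_ttt = 0.000000; k1 = (0.574638, 1.599836, -0.777393, 0.372694)
  k2: at (s, t) = (-0.839435, 1.140878), (ds/dtau, dt/dtau) = (0.535768, 1.618471); Gamma_sss = 0.000000, Gamma_sst = 0.417406, Gamma_stt = 0.000000, Gamma_tss = 0.000000, Gamma_tst = -0.185303, Gamma_ttt = 0.000000; k2 = (0.535768, 1.618471, -0.723886, 0.321362)
  k3: at (s, t) = (-0.841379, 1.141810), (ds/dtau, dt/dtau) = (0.538444, 1.615904); Gamma_sss = 0.000000, Gamma_sst = 0.416986, Gamma_stt = 0.000000, Gamma_tss = 0.000000, Gamma_tst = -0.185454, Gamma_ttt = 0.000000; k3 = (0.538444, 1.615904, -0.725617, 0.322717)
  k4: at (s, t) = (-0.814323, 1.222477), (ds/dtau, dt/dtau) = (0.502076, 1.632108); Gamma_sss = 0.000000, Gamma_sst = 0.410609, Gamma_stt = 0.000000, Gamma_tss = 0.000000, Gamma_tst = -0.169517, Gamma_ttt = 0.000000; k4 = (0.502076, 1.632108, -0.672941, 0.277819)
  Y <- Y + (h/6)(k1 + 2k2 + 2k3 + k4): s = -0.8144, t = 1.2226, ds/dtau = 0.5021, dt/dtau = 1.6321


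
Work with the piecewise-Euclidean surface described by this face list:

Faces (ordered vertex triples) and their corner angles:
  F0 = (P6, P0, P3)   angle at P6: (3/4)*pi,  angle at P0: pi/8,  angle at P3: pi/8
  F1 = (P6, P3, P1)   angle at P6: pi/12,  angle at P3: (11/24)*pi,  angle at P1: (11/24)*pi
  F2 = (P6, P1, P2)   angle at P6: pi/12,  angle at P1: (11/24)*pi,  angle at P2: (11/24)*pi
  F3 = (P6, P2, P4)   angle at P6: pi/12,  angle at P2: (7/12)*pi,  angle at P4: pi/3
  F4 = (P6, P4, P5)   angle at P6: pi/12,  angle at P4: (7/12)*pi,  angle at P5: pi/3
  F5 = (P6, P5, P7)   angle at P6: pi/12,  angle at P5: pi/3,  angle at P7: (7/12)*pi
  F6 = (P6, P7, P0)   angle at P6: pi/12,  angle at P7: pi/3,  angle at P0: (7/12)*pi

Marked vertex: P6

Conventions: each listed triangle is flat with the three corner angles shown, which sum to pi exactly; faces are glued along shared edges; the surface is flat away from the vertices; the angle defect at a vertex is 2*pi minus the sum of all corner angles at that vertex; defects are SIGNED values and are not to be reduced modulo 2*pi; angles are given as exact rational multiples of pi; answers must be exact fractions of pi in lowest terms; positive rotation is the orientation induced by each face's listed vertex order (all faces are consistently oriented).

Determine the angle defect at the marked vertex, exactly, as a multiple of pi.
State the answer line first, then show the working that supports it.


Answer: defect(P6) = (3/4)*pi

Sum of corner angles at P6: (5/4)*pi
defect = 2*pi - (5/4)*pi


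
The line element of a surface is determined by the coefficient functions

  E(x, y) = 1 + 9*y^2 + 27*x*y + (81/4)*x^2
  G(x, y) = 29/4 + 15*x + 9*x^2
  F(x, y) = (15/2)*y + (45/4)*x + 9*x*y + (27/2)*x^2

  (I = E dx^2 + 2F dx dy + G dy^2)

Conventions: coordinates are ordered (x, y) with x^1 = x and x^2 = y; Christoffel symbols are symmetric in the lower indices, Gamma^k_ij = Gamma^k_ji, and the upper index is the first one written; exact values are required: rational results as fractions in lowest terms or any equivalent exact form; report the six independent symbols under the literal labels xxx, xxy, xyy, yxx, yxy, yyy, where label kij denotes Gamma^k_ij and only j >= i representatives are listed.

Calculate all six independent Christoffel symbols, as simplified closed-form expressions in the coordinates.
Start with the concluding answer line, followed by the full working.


Answer: Gamma_xxx = (81*x + 54*y)/(117*x^2 + 108*x*y + 60*x + 36*y^2 + 29), Gamma_xxy = (54*x + 36*y)/(117*x^2 + 108*x*y + 60*x + 36*y^2 + 29), Gamma_xyy = 0, Gamma_yxx = (54*x + 45)/(117*x^2 + 108*x*y + 60*x + 36*y^2 + 29), Gamma_yxy = (36*x + 30)/(117*x^2 + 108*x*y + 60*x + 36*y^2 + 29), Gamma_yyy = 0

E = 1 + 9*y^2 + 27*x*y + (81/4)*x^2; F = (15/2)*y + (45/4)*x + 9*x*y + (27/2)*x^2; G = 29/4 + 15*x + 9*x^2
Gamma^k_ij = (1/2) g^{kl} (d_i g_jl + d_j g_il - d_l g_ij), with g^inv = (1/(EG-F^2)) [[G, -F], [-F, E]]
first partials: E_x = 27*y + (81/2)*x, E_y = 18*y + 27*x, F_x = 45/4 + 9*y + 27*x, F_y = 15/2 + 9*x, G_x = 15 + 18*x, G_y = 0
D = EG - F^2 = 29/4 + 15*x + 9*y^2 + 27*x*y + (117/4)*x^2
expanded: Gamma^x_xx = (G E_x - 2F F_x + F E_y)/(2D), Gamma^x_xy = (G E_y - F G_x)/(2D), Gamma^x_yy = (2G F_y - G G_x - F G_y)/(2D), Gamma^y_xx = (2E F_x - E E_y - F E_x)/(2D), Gamma^y_xy = (E G_x - F E_y)/(2D), Gamma^y_yy = (E G_y - 2F F_y + F G_x)/(2D); substitute and cancel common factors


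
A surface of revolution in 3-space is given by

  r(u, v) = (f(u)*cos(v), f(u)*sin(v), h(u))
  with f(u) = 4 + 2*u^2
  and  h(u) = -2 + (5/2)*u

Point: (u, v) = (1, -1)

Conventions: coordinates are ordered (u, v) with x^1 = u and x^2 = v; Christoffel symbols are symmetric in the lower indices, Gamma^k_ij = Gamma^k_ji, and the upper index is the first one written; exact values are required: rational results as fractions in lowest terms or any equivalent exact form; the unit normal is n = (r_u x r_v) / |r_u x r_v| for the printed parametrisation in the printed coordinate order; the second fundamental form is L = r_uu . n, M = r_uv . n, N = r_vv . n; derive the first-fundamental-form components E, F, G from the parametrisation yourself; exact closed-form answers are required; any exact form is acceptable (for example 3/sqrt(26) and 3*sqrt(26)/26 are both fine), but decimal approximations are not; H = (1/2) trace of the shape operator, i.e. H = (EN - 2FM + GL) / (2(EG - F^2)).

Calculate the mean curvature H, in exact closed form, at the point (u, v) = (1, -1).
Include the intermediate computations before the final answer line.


f = 6, f' = 4, f'' = 4, h' = 5/2, h'' = 0
E = 89/4, F = 0, G = 36; answer radicand W^2 = 89/4
unnormalised second-form numerators: l = -10, m = 0, n = 15; L = l/sqrt(89/4), and similarly M = m/sqrt(W^2), N = n/sqrt(W^2)
H = (E*n - 2*F*m + G*l) / (2*(EG - F^2)*sqrt(W^2)); E*n - 2*F*m + G*l = -105/4, EG - F^2 = 801, so H = (-35/2136)/sqrt(89/4)

Answer: H = -35*sqrt(89)/95052


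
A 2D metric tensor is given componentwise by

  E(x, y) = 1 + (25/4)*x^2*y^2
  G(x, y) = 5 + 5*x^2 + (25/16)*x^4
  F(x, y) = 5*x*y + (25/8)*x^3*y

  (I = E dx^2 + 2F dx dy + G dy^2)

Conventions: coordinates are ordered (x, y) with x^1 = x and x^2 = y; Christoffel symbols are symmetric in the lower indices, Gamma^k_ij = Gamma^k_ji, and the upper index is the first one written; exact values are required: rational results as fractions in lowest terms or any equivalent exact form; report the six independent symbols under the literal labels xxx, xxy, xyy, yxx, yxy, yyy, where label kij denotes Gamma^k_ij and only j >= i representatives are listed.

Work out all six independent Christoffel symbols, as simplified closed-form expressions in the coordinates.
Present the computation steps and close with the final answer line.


E = 1 + (25/4)*x^2*y^2; F = 5*x*y + (25/8)*x^3*y; G = 5 + 5*x^2 + (25/16)*x^4
Gamma^k_ij = (1/2) g^{kl} (d_i g_jl + d_j g_il - d_l g_ij), with g^inv = (1/(EG-F^2)) [[G, -F], [-F, E]]
first partials: E_x = (25/2)*x*y^2, E_y = (25/2)*x^2*y, F_x = 5*y + (75/8)*x^2*y, F_y = 5*x + (25/8)*x^3, G_x = 10*x + (25/4)*x^3, G_y = 0
D = EG - F^2 = 5 + 5*x^2 + (25/4)*x^2*y^2 + (25/16)*x^4
expanded: Gamma^x_xx = (G E_x - 2F F_x + F E_y)/(2D), Gamma^x_xy = (G E_y - F G_x)/(2D), Gamma^x_yy = (2G F_y - G G_x - F G_y)/(2D), Gamma^y_xx = (2E F_x - E E_y - F E_x)/(2D), Gamma^y_xy = (E G_x - F E_y)/(2D), Gamma^y_yy = (E G_y - 2F F_y + F G_x)/(2D); substitute and cancel common factors

Answer: Gamma_xxx = 20*x*y^2/(5*x^4 + 20*x^2*y^2 + 16*x^2 + 16), Gamma_xxy = 20*x^2*y/(5*x^4 + 20*x^2*y^2 + 16*x^2 + 16), Gamma_xyy = 0, Gamma_yxx = (10*x^2*y + 16*y)/(5*x^4 + 20*x^2*y^2 + 16*x^2 + 16), Gamma_yxy = (10*x^3 + 16*x)/(5*x^4 + 20*x^2*y^2 + 16*x^2 + 16), Gamma_yyy = 0
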